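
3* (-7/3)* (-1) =7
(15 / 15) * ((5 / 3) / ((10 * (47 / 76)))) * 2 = 76 / 141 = 0.54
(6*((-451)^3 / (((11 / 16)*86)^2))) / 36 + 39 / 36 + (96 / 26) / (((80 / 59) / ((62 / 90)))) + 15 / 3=-31480854791 / 7211100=-4365.61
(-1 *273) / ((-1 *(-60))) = -91 / 20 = -4.55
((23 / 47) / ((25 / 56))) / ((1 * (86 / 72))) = 46368 / 50525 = 0.92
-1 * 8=-8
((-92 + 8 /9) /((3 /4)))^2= 14757.75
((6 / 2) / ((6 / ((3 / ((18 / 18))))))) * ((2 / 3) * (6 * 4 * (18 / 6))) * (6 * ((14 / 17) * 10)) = 60480 / 17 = 3557.65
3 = 3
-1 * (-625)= 625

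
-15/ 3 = -5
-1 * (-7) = 7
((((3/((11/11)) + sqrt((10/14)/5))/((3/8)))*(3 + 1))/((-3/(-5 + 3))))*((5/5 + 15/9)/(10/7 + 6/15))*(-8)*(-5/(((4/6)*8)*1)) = 100*sqrt(7)/9 + 700/3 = 262.73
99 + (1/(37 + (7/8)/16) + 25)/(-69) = 1403510/14229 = 98.64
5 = 5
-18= -18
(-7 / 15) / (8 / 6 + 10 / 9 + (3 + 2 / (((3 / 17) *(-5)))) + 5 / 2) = -0.08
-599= -599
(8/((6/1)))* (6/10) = 4/5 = 0.80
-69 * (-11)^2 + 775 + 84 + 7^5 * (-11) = -192367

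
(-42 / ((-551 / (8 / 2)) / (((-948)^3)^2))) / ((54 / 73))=164849792966159745024 / 551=299182927343302622.55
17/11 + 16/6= 139/33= 4.21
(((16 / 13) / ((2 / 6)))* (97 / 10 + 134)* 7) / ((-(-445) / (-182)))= -3379824 / 2225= -1519.02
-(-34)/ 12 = 17/ 6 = 2.83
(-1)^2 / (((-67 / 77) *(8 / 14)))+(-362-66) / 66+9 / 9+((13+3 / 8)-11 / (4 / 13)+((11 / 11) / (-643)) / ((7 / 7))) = -339752525 / 11373384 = -29.87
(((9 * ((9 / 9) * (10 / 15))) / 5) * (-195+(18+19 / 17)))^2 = 12873744 / 289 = 44545.83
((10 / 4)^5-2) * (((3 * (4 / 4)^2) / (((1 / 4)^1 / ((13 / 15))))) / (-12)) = -39793 / 480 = -82.90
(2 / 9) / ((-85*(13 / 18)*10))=-2 / 5525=-0.00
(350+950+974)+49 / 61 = 138763 / 61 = 2274.80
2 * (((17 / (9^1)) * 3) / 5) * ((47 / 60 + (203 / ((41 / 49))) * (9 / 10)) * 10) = 1832821 / 369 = 4966.99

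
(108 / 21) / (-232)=-9 / 406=-0.02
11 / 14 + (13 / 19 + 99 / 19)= 6.68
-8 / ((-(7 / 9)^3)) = 5832 / 343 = 17.00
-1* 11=-11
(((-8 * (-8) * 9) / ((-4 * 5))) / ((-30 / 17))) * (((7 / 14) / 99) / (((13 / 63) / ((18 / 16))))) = 3213 / 7150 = 0.45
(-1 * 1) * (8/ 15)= -8/ 15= -0.53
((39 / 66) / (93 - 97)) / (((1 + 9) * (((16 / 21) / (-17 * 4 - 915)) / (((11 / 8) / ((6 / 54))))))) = 2415231 / 10240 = 235.86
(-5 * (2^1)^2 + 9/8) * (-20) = 377.50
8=8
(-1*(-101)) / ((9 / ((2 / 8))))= 101 / 36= 2.81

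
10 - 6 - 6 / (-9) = 14 / 3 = 4.67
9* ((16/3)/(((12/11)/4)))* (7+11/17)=22880/17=1345.88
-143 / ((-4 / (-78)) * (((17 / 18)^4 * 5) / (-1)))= 292725576 / 417605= 700.96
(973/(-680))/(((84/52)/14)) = -12649/1020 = -12.40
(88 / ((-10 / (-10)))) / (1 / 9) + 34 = 826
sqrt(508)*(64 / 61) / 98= 64*sqrt(127) / 2989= 0.24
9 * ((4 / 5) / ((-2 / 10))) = -36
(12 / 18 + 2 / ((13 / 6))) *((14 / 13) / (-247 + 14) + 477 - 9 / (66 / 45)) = 972690193 / 1299441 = 748.55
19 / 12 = 1.58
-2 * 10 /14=-10 /7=-1.43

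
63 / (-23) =-63 / 23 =-2.74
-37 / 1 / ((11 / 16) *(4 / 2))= -296 / 11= -26.91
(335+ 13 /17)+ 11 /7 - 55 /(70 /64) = 34159 /119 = 287.05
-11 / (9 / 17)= -187 / 9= -20.78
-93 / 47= -1.98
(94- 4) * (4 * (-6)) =-2160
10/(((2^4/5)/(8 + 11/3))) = 875/24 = 36.46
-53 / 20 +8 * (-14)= -2293 / 20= -114.65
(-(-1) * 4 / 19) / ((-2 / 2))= -4 / 19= -0.21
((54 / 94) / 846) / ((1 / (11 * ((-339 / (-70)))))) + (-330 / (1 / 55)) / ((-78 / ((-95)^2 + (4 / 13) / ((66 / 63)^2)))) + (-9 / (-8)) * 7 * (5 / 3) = 219525968393881 / 104529880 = 2100126.47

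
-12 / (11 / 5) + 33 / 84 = -1559 / 308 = -5.06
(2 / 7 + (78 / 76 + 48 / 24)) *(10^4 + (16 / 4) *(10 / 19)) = 83712620 / 2527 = 33127.27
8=8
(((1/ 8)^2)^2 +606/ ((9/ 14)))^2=888620.90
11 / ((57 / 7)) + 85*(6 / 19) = 1607 / 57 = 28.19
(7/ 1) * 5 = 35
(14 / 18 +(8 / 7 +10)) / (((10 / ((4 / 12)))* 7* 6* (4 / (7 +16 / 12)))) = 3755 / 190512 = 0.02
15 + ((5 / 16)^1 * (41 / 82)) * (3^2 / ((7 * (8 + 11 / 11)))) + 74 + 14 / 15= 302251 / 3360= 89.96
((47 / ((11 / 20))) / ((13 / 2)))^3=6644672000 / 2924207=2272.30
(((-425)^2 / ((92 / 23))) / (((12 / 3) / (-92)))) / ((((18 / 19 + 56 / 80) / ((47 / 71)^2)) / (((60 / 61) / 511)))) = -26154490968750 / 49182632443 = -531.78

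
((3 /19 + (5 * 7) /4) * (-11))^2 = 55457809 /5776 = 9601.42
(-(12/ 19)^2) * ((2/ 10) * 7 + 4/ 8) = -72/ 95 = -0.76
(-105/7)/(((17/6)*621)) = -10/1173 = -0.01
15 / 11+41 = 466 / 11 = 42.36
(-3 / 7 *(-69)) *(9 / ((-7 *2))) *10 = -9315 / 49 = -190.10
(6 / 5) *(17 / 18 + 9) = 179 / 15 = 11.93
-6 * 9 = -54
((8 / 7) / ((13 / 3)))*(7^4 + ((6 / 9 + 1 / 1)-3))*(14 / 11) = 115184 / 143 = 805.48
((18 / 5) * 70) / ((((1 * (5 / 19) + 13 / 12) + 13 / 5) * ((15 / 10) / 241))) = 46156320 / 4499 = 10259.24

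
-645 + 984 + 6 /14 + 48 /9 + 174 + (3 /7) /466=5076613 /9786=518.76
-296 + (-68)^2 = 4328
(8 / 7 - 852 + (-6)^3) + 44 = -7160 / 7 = -1022.86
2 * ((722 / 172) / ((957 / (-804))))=-96748 / 13717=-7.05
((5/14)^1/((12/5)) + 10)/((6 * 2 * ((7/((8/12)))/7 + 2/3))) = 1705/4368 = 0.39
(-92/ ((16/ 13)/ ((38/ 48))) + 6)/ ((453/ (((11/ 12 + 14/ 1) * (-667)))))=609501265/ 521856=1167.95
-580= -580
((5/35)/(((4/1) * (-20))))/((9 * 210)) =-1/1058400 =-0.00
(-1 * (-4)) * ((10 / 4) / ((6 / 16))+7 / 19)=1604 / 57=28.14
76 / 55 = 1.38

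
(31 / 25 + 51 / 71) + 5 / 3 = 3.62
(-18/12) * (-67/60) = 67/40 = 1.68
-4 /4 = -1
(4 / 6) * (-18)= -12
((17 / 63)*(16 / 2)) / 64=17 / 504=0.03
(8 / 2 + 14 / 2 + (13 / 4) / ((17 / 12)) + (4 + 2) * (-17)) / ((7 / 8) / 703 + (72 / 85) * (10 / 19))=-8480992 / 42743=-198.42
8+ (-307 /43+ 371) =15990 /43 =371.86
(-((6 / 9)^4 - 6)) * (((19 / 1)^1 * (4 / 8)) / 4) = 13.78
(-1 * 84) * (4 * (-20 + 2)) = 6048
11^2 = 121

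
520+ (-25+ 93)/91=47388/91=520.75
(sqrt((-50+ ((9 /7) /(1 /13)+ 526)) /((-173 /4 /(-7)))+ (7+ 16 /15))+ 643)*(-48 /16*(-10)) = 2*sqrt(591330435) /173+ 19290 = 19571.12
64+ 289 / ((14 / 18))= 3049 / 7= 435.57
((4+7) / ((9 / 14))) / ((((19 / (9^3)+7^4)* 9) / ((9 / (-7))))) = -891 / 875174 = -0.00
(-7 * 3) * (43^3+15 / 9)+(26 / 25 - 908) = -41764724 / 25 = -1670588.96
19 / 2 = 9.50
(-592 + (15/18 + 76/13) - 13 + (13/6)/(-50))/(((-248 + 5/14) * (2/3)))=16335333/4507100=3.62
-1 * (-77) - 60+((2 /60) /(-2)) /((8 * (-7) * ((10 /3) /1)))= 190401 /11200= 17.00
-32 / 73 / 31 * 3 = -96 / 2263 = -0.04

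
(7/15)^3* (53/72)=18179/243000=0.07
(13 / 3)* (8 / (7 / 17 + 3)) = 884 / 87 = 10.16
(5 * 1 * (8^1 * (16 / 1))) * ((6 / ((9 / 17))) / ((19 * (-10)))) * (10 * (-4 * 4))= 348160 / 57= 6108.07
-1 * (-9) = 9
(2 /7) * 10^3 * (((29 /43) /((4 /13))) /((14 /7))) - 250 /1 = 19000 /301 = 63.12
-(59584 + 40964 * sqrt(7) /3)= -59584-40964 * sqrt(7) /3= -95710.85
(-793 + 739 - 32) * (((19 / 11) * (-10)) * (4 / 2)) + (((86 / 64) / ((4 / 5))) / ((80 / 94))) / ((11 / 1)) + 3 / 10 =2971.39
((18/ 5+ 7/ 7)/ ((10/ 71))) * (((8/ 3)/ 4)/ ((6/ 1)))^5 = 1633/ 2952450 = 0.00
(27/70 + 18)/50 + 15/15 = 4787/3500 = 1.37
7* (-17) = -119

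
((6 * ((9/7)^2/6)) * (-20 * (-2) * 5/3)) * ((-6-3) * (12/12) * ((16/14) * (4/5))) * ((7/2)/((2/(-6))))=466560/49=9521.63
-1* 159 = -159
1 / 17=0.06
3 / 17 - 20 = -337 / 17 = -19.82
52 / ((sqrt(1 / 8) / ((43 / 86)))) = 73.54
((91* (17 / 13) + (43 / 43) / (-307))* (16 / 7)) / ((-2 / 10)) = -2922560 / 2149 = -1359.96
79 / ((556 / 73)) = 10.37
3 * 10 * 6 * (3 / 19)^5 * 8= 349920 / 2476099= 0.14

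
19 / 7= 2.71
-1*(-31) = 31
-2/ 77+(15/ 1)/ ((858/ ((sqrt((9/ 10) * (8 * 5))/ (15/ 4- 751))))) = -11162/ 427427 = -0.03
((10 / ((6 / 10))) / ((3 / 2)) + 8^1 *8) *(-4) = -2704 / 9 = -300.44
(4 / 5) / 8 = 1 / 10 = 0.10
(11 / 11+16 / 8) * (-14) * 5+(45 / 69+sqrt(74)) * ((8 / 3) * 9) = -4470 / 23+24 * sqrt(74) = 12.11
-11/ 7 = -1.57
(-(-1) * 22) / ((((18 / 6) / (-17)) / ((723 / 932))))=-45067 / 466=-96.71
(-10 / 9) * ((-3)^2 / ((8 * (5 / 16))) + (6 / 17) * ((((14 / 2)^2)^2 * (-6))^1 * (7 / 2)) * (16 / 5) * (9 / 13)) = 9679948 / 221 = 43800.67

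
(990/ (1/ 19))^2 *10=3538161000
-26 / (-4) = 13 / 2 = 6.50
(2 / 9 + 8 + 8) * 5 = 730 / 9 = 81.11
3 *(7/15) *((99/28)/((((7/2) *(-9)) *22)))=-1/140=-0.01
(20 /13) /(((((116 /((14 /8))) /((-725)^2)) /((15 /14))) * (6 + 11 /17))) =23109375 /11752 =1966.42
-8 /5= -1.60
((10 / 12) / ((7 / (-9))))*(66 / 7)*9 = -4455 / 49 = -90.92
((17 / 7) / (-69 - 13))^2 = 289 / 329476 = 0.00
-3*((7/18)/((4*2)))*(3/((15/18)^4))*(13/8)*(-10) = 7371/500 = 14.74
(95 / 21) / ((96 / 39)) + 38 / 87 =44327 / 19488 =2.27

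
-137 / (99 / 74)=-10138 / 99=-102.40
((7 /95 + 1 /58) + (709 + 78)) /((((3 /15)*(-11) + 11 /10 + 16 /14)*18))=30358097 /29754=1020.30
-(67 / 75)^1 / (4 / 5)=-67 / 60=-1.12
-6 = -6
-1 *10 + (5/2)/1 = -15/2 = -7.50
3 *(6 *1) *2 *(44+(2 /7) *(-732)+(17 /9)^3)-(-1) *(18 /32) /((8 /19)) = -413769539 /72576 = -5701.19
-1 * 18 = -18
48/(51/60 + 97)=960/1957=0.49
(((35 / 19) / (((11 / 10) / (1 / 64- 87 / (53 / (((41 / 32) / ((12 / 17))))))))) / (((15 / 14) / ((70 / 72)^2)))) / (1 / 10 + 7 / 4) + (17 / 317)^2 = -3028377161589331 / 1281028073871744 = -2.36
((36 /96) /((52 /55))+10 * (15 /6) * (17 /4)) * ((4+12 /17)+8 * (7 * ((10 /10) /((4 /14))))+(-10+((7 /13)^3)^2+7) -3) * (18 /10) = 1276014066331311 /34135193248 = 37381.19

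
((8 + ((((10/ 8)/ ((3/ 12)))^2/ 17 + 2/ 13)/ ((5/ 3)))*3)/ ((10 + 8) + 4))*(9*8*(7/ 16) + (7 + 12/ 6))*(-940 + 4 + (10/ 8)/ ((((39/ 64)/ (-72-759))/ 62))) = -30801112002/ 14365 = -2144177.65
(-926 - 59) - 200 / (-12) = -968.33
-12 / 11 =-1.09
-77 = -77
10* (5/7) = 50/7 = 7.14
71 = 71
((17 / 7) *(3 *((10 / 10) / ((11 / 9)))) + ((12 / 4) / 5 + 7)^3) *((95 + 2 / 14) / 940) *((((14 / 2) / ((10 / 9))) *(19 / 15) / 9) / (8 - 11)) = -3010610857 / 226187500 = -13.31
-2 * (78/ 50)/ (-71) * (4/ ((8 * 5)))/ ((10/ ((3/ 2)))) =117/ 177500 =0.00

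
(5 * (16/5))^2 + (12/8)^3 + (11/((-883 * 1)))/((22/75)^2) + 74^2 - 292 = 422960761/77704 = 5443.23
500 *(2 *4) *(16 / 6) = 32000 / 3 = 10666.67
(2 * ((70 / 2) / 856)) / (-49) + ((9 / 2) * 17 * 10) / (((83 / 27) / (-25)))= -1547059915 / 248668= -6221.39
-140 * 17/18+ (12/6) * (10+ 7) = -884/9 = -98.22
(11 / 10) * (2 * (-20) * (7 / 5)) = -308 / 5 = -61.60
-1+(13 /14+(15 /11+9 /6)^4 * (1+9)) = 551295071 /819896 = 672.40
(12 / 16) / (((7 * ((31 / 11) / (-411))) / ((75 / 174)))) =-339075 / 50344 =-6.74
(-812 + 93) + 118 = -601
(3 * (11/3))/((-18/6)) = -11/3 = -3.67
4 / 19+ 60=1144 / 19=60.21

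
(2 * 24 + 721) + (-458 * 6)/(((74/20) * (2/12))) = -136427/37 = -3687.22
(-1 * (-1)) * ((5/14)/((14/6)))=15/98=0.15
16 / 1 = 16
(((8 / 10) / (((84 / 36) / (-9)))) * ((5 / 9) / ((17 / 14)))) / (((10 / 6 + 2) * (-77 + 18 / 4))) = 144 / 27115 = 0.01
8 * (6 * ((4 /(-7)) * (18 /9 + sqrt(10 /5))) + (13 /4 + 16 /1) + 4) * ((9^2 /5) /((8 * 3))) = 12393 /140 - 648 * sqrt(2) /35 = 62.34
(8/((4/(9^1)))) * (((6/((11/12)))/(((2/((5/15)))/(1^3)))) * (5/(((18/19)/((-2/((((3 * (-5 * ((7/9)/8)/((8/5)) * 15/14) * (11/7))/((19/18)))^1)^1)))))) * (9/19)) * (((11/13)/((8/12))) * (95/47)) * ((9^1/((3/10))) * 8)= 279465984/6721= 41581.01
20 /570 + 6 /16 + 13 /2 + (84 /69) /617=44728609 /6471096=6.91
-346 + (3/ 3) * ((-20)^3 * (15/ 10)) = -12346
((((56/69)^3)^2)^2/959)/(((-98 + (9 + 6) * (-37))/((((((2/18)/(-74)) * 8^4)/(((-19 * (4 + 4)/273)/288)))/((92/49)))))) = -1240868353626211847436763136/5615452313943914699659028383983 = -0.00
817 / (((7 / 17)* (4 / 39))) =19345.39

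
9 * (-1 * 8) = -72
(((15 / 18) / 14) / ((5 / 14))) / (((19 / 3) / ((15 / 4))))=15 / 152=0.10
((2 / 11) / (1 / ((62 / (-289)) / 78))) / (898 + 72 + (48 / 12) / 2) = -31 / 60254766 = -0.00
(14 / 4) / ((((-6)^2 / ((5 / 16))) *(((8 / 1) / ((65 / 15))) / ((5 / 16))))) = 2275 / 442368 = 0.01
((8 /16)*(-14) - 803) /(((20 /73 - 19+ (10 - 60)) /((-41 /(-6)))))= 404055 /5017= 80.54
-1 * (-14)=14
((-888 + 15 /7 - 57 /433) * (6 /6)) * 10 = -26854320 /3031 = -8859.89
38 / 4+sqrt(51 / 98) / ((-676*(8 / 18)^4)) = 19 / 2 - 6561*sqrt(102) / 2422784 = 9.47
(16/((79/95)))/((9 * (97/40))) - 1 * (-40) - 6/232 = 326852779/8000172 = 40.86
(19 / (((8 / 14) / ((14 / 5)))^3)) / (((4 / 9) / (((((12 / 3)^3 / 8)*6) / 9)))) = 6705993 / 250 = 26823.97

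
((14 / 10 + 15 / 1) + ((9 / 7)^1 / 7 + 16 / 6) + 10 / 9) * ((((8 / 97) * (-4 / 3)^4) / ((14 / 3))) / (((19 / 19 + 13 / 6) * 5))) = 4839424 / 67373775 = 0.07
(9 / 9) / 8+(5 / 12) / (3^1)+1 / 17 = 395 / 1224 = 0.32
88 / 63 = 1.40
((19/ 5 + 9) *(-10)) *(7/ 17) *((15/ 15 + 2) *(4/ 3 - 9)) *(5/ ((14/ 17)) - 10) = -80960/ 17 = -4762.35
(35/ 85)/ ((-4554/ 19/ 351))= -5187/ 8602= -0.60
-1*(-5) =5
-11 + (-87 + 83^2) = 6791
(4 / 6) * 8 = 16 / 3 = 5.33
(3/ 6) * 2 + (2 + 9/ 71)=222/ 71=3.13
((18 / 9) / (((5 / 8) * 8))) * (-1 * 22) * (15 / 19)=-132 / 19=-6.95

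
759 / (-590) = -759 / 590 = -1.29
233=233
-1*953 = -953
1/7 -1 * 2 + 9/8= -41/56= -0.73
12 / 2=6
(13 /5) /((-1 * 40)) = -13 /200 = -0.06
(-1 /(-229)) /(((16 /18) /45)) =405 /1832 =0.22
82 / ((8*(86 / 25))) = 2.98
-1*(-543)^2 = -294849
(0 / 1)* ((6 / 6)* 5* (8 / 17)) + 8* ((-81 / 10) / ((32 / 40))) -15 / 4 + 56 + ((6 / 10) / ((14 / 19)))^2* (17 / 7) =-232723 / 8575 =-27.14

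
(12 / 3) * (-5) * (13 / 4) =-65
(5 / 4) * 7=35 / 4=8.75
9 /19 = 0.47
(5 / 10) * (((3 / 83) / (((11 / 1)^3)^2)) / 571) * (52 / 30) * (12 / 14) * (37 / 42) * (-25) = -2405 / 4114019933177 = -0.00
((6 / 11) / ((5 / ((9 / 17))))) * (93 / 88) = 0.06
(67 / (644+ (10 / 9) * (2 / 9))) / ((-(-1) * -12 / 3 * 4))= -5427 / 834944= -0.01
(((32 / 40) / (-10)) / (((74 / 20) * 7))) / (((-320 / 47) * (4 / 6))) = 141 / 207200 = 0.00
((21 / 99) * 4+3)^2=16129 / 1089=14.81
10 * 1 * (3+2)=50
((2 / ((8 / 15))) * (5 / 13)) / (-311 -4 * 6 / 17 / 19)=-24225 / 5224804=-0.00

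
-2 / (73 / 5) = -10 / 73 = -0.14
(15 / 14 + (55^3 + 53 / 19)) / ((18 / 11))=162274849 / 1596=101675.97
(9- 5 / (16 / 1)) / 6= 139 / 96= 1.45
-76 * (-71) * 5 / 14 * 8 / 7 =107920 / 49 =2202.45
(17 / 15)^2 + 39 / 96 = 12173 / 7200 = 1.69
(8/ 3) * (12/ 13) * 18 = 44.31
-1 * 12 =-12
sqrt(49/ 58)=7 * sqrt(58)/ 58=0.92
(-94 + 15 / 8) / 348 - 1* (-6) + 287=814975 / 2784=292.74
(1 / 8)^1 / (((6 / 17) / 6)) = 17 / 8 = 2.12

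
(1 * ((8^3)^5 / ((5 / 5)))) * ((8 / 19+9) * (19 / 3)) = 6298002603900928 / 3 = 2099334201300309.33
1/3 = 0.33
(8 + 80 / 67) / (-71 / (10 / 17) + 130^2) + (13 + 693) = 7936950646 / 11242131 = 706.00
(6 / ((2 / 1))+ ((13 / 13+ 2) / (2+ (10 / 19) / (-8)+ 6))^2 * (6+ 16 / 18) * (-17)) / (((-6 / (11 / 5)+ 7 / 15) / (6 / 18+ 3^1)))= 2748392350 / 135626157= 20.26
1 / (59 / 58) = 0.98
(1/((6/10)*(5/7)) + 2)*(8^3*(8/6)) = 26624/9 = 2958.22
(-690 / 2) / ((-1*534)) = 115 / 178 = 0.65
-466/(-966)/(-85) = -233/41055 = -0.01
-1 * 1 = -1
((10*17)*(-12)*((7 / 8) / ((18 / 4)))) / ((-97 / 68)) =278.08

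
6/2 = 3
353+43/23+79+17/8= 80223/184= 435.99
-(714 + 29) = -743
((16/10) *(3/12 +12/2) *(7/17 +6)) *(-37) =-40330/17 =-2372.35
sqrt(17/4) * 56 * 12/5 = 336 * sqrt(17)/5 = 277.07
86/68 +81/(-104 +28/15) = 12283/26044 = 0.47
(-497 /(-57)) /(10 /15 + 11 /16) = 7952 /1235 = 6.44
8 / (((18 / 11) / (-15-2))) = -83.11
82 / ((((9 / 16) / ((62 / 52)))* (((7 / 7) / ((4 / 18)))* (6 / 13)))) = 20336 / 243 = 83.69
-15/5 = -3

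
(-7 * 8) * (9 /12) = -42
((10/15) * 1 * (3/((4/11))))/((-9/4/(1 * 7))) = -154/9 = -17.11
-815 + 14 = -801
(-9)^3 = -729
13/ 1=13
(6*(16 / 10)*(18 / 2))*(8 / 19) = 3456 / 95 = 36.38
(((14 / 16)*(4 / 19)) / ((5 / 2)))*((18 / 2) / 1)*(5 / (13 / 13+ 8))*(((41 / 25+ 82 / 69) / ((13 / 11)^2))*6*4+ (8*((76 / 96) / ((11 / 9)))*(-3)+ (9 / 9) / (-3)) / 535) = 116663939644 / 6519373575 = 17.89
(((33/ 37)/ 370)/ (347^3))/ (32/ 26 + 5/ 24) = 5148/ 128412771057815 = 0.00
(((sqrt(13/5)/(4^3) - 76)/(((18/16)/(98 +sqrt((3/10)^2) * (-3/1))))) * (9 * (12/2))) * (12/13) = -21253248/65 +8739 * sqrt(65)/650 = -326864.65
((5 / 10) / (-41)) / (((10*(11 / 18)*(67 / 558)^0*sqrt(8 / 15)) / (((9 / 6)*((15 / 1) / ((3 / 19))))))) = -513*sqrt(30) / 7216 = -0.39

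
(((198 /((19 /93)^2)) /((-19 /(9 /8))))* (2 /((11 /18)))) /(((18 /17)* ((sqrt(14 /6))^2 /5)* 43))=-178645095 /4129118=-43.26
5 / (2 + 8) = 1 / 2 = 0.50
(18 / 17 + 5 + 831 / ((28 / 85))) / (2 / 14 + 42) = 60.00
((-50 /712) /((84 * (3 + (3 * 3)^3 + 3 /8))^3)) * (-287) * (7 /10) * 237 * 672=518240 /53700923625993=0.00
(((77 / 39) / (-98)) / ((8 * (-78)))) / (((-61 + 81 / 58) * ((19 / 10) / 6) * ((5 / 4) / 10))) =-3190 / 233108967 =-0.00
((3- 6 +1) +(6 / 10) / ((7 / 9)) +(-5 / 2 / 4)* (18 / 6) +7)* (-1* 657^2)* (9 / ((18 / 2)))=-470929059 / 280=-1681889.50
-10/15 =-0.67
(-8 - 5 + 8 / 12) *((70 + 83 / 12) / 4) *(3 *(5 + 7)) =-34151 / 4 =-8537.75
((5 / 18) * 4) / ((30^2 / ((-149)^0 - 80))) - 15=-12229 / 810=-15.10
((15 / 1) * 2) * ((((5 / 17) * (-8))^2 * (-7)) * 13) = -4368000 / 289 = -15114.19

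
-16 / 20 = -4 / 5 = -0.80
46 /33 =1.39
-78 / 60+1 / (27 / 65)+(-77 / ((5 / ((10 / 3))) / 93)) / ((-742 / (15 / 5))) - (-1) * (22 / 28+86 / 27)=24.38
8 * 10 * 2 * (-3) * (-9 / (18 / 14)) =3360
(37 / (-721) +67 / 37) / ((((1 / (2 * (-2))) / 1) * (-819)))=62584 / 7282821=0.01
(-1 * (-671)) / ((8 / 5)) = 3355 / 8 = 419.38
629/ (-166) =-629/ 166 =-3.79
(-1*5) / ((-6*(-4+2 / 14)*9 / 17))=-595 / 1458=-0.41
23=23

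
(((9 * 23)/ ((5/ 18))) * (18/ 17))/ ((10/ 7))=234738/ 425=552.32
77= 77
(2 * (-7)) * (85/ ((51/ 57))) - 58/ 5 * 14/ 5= -34062/ 25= -1362.48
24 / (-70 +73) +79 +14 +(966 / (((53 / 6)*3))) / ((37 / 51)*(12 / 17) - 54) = 41094163 / 409637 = 100.32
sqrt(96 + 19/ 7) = sqrt(4837)/ 7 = 9.94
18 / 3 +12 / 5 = 42 / 5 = 8.40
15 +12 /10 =16.20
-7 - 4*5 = -27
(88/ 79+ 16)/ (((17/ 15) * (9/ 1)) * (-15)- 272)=-1352/ 33575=-0.04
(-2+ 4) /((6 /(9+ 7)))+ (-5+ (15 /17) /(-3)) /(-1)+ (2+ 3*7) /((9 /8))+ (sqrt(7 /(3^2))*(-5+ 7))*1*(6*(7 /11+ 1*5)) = 4754 /153+ 248*sqrt(7) /11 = 90.72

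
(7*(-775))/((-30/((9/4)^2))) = 29295/32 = 915.47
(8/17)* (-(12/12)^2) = -8/17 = -0.47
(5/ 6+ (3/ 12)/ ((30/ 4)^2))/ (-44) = -377/ 19800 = -0.02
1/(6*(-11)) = -1/66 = -0.02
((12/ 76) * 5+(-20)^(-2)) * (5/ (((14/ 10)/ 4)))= 6019/ 532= 11.31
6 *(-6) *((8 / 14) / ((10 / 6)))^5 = -8957952 / 52521875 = -0.17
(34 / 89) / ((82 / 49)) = 833 / 3649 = 0.23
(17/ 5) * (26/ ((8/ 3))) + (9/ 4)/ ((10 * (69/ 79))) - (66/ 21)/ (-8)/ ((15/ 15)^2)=43535/ 1288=33.80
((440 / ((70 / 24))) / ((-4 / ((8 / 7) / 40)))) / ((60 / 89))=-1958 / 1225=-1.60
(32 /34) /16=1 /17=0.06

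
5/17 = 0.29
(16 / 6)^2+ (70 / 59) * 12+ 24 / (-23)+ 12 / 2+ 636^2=4940430910 / 12213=404522.30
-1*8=-8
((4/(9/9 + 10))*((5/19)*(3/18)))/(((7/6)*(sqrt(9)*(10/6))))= 4/1463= 0.00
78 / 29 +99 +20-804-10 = -20077 / 29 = -692.31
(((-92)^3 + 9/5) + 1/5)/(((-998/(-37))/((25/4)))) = -360142275/1996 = -180432.00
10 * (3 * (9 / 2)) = 135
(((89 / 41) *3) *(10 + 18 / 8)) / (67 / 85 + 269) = 7565 / 25584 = 0.30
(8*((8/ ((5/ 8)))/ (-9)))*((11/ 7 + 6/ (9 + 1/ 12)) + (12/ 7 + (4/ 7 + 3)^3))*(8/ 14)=-321.83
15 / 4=3.75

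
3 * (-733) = -2199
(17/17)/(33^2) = 1/1089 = 0.00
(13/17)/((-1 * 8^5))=-13/557056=-0.00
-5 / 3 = -1.67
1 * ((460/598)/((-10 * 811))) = -1/10543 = -0.00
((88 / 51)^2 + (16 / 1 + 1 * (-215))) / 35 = -101971 / 18207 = -5.60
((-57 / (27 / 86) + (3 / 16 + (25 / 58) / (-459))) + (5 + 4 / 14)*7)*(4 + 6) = -153735655 / 106488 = -1443.69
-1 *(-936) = 936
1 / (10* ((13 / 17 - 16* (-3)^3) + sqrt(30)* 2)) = 0.00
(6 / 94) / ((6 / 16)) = 8 / 47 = 0.17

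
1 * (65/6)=65/6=10.83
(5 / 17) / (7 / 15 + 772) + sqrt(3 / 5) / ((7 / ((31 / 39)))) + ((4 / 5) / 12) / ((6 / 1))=0.10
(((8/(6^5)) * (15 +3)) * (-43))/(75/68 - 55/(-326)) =-238306/380565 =-0.63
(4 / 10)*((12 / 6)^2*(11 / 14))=44 / 35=1.26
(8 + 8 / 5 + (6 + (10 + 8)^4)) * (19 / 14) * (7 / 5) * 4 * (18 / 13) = 359071272 / 325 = 1104834.68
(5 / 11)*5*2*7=350 / 11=31.82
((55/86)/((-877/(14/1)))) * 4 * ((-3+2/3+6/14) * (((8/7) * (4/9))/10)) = 28160/7127379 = 0.00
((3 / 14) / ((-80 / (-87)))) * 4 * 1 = 261 / 280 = 0.93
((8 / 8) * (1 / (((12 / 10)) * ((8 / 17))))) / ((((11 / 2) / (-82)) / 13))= -45305 / 132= -343.22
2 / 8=1 / 4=0.25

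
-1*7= -7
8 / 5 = 1.60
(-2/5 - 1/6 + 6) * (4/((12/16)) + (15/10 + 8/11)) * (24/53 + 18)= 13257931/17490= 758.03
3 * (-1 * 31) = -93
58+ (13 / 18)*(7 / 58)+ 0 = 60643 / 1044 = 58.09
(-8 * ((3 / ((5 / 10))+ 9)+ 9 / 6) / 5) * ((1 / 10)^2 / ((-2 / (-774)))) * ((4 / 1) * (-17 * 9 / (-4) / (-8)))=1953.96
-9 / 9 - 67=-68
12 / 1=12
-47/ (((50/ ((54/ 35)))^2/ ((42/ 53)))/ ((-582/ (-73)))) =-119646396/ 423171875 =-0.28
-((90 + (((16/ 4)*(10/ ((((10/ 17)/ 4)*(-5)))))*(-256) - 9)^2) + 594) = -4842367669/ 25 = -193694706.76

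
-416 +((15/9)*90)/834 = -57799/139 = -415.82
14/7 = 2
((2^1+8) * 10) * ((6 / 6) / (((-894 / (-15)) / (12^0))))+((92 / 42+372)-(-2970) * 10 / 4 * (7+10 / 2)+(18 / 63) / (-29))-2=8118947392 / 90741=89473.86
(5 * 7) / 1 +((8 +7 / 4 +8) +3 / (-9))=629 / 12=52.42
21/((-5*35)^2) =3/4375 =0.00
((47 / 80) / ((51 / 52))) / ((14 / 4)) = 611 / 3570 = 0.17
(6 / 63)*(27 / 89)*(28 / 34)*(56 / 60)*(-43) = -7224 / 7565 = -0.95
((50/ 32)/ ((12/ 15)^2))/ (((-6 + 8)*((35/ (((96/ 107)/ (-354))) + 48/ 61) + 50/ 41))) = -1563125/ 17680901344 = -0.00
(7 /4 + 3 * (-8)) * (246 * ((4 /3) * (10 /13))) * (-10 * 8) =5838400 /13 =449107.69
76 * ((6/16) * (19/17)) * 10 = 5415/17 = 318.53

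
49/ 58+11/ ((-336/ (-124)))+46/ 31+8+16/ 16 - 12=255865/ 75516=3.39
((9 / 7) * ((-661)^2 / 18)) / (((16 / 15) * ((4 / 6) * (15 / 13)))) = 17039919 / 448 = 38035.53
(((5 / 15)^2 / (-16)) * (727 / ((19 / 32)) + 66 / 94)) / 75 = -218807 / 1928880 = -0.11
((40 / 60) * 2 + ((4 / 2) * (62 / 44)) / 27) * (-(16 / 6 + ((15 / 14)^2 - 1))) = -100955 / 24948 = -4.05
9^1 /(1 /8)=72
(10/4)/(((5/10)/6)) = 30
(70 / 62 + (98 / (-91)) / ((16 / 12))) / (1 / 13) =4.18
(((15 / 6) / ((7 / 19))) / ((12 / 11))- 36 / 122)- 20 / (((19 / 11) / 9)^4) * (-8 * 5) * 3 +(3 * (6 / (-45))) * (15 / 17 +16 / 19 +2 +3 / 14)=200821927147104349 / 113520016680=1769044.20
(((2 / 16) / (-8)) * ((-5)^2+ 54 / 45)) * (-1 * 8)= 131 / 40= 3.28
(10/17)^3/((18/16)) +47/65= 2598199/2874105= 0.90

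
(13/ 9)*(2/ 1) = 2.89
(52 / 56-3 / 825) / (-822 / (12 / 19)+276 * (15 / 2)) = 3561 / 2958725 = 0.00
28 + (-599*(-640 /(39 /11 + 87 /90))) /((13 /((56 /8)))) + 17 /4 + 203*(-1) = 3529025569 /77428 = 45578.16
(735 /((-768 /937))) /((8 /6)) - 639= -1343031 /1024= -1311.55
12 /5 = 2.40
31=31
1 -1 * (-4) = 5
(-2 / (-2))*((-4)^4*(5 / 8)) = 160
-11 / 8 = -1.38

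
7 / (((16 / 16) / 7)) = 49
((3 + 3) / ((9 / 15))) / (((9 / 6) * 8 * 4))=5 / 24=0.21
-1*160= -160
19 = 19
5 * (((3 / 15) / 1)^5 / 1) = 0.00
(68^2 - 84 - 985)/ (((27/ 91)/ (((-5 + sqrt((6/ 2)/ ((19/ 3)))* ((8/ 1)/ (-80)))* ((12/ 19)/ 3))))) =-718900/ 57 - 14378* sqrt(19)/ 361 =-12785.89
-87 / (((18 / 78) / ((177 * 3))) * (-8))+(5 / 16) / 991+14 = 396992623 / 15856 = 25037.38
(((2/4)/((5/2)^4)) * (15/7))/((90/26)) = 104/13125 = 0.01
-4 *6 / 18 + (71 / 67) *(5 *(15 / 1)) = 15707 / 201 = 78.14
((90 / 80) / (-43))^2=81 / 118336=0.00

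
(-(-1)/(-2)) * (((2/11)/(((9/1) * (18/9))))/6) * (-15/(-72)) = -5/28512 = -0.00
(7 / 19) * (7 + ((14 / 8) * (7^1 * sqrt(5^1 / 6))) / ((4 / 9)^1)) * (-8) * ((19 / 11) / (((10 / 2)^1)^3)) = -1029 * sqrt(30) / 5500- 392 / 1375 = -1.31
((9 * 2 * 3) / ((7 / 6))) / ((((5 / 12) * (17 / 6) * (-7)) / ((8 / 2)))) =-93312 / 4165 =-22.40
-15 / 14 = -1.07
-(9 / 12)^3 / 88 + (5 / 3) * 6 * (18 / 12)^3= 190053 / 5632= 33.75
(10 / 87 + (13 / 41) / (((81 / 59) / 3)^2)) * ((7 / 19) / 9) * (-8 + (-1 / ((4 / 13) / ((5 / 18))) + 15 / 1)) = 4338974591 / 10671807672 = 0.41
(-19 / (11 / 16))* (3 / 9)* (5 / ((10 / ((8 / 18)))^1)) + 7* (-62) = -129506 / 297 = -436.05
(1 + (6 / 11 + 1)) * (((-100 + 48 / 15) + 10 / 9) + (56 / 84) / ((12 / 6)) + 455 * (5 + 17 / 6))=4370702 / 495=8829.70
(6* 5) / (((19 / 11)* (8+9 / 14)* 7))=0.29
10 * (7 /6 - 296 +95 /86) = -378910 /129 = -2937.29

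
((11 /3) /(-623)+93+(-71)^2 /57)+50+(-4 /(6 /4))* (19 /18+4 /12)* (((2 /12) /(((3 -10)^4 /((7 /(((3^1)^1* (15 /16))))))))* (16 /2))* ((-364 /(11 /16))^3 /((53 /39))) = 113486628264391321 /202909250313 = 559297.46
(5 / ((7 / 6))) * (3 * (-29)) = -2610 / 7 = -372.86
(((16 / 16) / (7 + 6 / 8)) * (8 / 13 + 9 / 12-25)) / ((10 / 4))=-2458 / 2015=-1.22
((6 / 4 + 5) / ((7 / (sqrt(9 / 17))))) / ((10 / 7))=39 * sqrt(17) / 340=0.47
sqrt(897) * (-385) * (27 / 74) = -10395 * sqrt(897) / 74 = -4207.16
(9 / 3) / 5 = 3 / 5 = 0.60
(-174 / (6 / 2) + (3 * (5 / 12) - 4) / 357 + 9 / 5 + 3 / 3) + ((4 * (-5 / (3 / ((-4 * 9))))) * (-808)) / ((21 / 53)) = -489472.35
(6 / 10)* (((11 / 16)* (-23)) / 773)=-759 / 61840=-0.01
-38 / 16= -19 / 8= -2.38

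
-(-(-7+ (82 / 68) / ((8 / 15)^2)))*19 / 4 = -114133 / 8704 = -13.11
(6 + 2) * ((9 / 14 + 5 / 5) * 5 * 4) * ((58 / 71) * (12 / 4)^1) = 320160 / 497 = 644.19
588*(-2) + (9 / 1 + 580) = -587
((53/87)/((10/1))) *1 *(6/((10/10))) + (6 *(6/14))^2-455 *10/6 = -16015144/21315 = -751.36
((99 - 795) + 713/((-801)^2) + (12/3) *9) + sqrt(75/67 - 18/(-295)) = -423455947/641601 + sqrt(461137215)/19765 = -658.91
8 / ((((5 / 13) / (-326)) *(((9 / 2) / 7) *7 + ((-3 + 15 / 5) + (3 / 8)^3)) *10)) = -8679424 / 58275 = -148.94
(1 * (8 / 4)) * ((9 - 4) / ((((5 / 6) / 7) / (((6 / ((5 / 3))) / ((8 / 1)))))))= 189 / 5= 37.80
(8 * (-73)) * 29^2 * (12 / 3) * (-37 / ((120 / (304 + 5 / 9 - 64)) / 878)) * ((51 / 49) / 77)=58723496313112 / 33957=1729348773.83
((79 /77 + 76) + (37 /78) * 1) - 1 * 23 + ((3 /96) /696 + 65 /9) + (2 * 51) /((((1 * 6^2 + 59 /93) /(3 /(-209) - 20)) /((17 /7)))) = -318697736421137 /4329525328128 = -73.61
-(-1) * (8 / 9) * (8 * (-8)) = -56.89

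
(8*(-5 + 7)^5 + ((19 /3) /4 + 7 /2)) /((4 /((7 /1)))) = 21931 /48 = 456.90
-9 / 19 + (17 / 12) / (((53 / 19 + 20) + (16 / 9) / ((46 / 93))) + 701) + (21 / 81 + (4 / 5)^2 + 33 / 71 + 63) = 1775335931207 / 27786378240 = 63.89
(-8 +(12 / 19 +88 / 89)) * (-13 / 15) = 46748 / 8455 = 5.53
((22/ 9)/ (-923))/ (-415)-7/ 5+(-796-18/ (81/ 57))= -558525571/ 689481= -810.07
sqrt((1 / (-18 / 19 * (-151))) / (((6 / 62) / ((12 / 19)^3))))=4 * sqrt(9362) / 2869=0.13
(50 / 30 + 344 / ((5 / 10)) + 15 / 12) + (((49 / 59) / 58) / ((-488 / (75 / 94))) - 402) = 136057189607 / 470921952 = 288.92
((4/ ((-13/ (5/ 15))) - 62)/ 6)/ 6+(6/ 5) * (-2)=-4.13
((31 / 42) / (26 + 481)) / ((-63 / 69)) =-713 / 447174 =-0.00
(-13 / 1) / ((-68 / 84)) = 273 / 17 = 16.06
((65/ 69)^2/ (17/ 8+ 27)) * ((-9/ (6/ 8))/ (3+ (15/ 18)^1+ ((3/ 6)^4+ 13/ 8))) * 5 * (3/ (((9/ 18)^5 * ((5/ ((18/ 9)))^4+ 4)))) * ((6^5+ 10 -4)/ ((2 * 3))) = -331500748800/ 346228913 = -957.46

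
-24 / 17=-1.41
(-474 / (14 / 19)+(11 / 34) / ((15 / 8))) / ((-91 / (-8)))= -9183656 / 162435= -56.54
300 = 300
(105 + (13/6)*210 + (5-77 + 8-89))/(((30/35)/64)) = 91168/3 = 30389.33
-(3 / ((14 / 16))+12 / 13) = -396 / 91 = -4.35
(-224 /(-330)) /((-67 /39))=-1456 /3685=-0.40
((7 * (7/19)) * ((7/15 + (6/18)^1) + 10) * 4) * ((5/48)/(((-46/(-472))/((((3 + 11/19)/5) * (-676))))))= -2392082784/41515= -57619.72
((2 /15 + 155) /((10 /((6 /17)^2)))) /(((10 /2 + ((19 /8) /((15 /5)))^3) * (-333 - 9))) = -10722816 /10430017225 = -0.00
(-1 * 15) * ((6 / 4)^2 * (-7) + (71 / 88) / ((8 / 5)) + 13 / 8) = 143835 / 704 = 204.31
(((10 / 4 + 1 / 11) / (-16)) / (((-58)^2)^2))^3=-185193 / 63206815941419964382144626688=-0.00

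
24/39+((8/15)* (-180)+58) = -486/13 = -37.38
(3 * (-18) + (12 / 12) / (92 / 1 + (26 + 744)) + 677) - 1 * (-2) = 538751 / 862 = 625.00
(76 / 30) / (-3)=-38 / 45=-0.84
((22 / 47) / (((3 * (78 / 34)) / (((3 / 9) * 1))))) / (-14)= -187 / 115479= -0.00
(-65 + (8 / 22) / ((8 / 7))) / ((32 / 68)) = -24191 / 176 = -137.45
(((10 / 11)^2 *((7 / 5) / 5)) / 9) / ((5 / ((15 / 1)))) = 28 / 363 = 0.08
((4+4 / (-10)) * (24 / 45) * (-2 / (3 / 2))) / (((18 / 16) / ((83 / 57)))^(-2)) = -263169 / 172225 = -1.53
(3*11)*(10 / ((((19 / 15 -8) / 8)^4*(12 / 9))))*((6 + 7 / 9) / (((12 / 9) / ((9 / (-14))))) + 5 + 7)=3137032800000 / 728422807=4306.61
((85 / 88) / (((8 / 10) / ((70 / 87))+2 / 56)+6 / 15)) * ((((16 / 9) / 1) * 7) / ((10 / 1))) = 11900 / 14157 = 0.84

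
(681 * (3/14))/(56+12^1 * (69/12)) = 2043/1750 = 1.17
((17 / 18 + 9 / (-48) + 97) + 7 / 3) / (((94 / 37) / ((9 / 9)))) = 533281 / 13536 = 39.40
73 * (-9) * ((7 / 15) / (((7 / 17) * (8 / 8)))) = -3723 / 5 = -744.60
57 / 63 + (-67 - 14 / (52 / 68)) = -23042 / 273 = -84.40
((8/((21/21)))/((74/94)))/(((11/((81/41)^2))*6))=411156/684167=0.60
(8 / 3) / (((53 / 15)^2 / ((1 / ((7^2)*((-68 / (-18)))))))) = 2700 / 2339897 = 0.00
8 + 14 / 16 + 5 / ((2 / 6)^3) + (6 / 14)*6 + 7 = 8593 / 56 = 153.45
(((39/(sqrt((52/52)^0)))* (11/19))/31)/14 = 0.05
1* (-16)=-16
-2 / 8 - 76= -305 / 4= -76.25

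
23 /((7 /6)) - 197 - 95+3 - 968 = -8661 /7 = -1237.29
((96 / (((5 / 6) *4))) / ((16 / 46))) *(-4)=-1656 / 5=-331.20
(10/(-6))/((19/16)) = -80/57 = -1.40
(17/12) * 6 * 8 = 68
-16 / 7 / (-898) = 8 / 3143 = 0.00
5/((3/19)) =95/3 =31.67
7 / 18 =0.39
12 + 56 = 68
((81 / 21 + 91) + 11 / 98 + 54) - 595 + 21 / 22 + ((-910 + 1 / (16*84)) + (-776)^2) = 62177755853 / 103488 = 600820.92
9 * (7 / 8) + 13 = 167 / 8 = 20.88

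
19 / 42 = 0.45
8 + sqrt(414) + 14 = 3 * sqrt(46) + 22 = 42.35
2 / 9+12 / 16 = 35 / 36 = 0.97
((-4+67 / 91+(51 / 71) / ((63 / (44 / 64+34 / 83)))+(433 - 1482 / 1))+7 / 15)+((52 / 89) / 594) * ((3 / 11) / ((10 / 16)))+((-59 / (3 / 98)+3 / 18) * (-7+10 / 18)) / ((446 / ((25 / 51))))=-147277151985474761891 / 141867201118602960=-1038.13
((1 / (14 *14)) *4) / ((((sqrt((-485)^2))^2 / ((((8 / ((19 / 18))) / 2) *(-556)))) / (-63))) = 0.01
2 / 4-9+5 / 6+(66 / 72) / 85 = -2603 / 340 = -7.66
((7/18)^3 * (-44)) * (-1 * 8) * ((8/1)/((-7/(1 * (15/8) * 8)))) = -86240/243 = -354.90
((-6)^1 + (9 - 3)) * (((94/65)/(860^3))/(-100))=0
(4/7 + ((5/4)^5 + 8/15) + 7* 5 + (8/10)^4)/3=531768649/40320000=13.19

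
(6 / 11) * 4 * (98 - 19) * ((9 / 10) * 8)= 68256 / 55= 1241.02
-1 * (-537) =537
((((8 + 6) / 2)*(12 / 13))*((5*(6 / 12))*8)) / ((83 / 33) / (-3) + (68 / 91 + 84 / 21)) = 232848 / 7043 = 33.06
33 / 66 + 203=407 / 2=203.50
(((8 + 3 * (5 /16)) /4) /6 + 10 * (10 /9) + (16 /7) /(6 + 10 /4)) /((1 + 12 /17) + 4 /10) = 8055575 /1443456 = 5.58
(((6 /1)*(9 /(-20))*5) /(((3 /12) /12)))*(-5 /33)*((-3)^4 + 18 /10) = 89424 /11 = 8129.45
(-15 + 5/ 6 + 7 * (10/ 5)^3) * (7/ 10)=1757/ 60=29.28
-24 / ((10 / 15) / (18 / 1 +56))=-2664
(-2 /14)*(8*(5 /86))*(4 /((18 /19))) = -760 /2709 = -0.28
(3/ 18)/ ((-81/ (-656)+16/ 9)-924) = -984/ 5444071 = -0.00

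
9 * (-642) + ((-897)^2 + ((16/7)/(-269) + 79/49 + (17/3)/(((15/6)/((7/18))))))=1421472262789/1779435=798833.49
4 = 4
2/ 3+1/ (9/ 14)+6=74/ 9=8.22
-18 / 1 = -18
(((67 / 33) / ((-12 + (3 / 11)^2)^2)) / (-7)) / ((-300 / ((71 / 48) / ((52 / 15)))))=6331567 / 2182863271680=0.00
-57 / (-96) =19 / 32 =0.59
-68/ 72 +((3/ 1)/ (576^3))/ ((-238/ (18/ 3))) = -0.94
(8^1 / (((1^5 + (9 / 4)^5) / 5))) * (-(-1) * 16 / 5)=131072 / 60073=2.18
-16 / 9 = -1.78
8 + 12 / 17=148 / 17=8.71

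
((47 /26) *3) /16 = 141 /416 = 0.34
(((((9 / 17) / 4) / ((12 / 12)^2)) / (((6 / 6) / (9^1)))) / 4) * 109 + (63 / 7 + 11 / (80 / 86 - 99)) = 41.35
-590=-590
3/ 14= 0.21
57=57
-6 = -6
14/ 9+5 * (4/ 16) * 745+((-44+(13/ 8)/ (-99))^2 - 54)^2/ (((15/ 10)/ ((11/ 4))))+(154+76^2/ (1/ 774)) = 10975211.45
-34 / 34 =-1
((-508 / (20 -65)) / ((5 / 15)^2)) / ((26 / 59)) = 14986 / 65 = 230.55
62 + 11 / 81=5033 / 81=62.14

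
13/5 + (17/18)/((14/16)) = 1159/315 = 3.68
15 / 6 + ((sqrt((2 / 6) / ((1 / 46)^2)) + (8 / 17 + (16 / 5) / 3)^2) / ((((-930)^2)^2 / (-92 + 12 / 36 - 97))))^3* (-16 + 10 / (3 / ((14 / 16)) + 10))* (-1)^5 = 29713710883886788264180814490331603090388505103859 / 11885484353554715305672331629783396236419677734375 - 31699610640913535274211* sqrt(3) / 11698131466782034287782071884754130859375000000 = 2.50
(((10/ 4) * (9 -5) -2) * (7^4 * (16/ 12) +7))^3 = 456533000000000/ 27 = 16908629629629.63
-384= -384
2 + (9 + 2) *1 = 13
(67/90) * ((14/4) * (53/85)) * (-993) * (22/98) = -12929191/35700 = -362.16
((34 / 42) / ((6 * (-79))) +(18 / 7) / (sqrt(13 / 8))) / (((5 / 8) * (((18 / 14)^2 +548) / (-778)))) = 370328 / 95746815-1568448 * sqrt(26) / 1750645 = -4.56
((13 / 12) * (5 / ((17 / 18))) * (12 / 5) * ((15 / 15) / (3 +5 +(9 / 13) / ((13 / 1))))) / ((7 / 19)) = 751374 / 161959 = 4.64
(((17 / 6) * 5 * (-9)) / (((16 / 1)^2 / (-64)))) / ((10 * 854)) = 51 / 13664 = 0.00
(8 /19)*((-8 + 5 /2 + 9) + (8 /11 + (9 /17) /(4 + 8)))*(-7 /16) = -22365 /28424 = -0.79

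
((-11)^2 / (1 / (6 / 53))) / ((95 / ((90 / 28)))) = 3267 / 7049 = 0.46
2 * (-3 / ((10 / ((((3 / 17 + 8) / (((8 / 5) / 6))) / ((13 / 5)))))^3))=-27191892375 / 2763228416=-9.84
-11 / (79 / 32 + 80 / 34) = -5984 / 2623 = -2.28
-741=-741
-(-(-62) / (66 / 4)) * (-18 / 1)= 744 / 11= 67.64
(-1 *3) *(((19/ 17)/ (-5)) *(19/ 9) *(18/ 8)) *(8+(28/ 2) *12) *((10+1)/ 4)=131043/ 85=1541.68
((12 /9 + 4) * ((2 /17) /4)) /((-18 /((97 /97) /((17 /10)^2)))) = -400 /132651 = -0.00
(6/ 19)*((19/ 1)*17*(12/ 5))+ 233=2389/ 5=477.80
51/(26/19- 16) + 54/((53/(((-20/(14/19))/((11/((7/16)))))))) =-1486389/324148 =-4.59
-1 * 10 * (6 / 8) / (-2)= 15 / 4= 3.75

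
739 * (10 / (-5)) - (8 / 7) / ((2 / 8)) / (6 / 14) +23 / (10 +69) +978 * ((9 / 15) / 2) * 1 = -1416046 / 1185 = -1194.98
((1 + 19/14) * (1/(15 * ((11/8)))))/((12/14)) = 2/15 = 0.13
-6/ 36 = -1/ 6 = -0.17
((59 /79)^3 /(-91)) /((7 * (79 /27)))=-5545233 /24811201597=-0.00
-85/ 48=-1.77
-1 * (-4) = 4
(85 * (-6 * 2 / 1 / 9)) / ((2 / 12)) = -680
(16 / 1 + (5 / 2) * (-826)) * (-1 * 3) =6147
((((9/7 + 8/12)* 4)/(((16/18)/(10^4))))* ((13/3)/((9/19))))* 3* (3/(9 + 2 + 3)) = 25317500/49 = 516683.67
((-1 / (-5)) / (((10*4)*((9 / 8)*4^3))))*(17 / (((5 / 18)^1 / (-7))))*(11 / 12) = -1309 / 48000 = -0.03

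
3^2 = 9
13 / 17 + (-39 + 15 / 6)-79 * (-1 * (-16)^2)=686401 / 34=20188.26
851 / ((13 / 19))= 16169 / 13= 1243.77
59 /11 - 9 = -40 /11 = -3.64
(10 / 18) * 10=50 / 9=5.56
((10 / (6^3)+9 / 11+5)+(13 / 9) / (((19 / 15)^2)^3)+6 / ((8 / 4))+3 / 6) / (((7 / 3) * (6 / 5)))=2714658693125 / 782467092792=3.47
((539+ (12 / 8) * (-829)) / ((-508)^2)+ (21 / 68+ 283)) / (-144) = -1.97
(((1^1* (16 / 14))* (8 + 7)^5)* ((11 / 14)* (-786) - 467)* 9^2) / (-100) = 37358334000 / 49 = 762414979.59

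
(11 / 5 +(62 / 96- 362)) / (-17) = 86197 / 4080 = 21.13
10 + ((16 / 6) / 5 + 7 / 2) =421 / 30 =14.03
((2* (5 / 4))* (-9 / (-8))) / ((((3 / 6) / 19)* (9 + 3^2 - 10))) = 855 / 64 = 13.36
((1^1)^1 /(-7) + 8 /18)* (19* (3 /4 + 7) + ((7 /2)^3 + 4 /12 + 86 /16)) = 22325 /378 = 59.06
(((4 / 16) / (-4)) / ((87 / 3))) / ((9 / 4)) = -1 / 1044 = -0.00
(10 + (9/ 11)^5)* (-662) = -1105248058/ 161051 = -6862.72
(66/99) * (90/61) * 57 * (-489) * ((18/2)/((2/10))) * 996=-74956071600/61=-1228788059.02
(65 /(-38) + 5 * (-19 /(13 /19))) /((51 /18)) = -49.61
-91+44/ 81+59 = -2548/ 81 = -31.46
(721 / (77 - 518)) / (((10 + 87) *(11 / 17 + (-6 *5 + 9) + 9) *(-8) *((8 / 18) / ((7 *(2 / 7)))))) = -1751 / 2096752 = -0.00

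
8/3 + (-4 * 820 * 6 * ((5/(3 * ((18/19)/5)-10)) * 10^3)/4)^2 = 4000172607423443/588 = 6803014638475.24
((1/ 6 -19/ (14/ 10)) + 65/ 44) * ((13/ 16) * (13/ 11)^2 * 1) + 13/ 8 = -21306233/ 1788864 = -11.91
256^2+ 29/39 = 2555933/39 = 65536.74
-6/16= -3/8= -0.38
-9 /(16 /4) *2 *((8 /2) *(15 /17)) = -15.88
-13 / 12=-1.08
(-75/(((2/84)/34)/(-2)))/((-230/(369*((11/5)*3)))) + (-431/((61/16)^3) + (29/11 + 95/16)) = -2083971563548289/918819088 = -2268097.81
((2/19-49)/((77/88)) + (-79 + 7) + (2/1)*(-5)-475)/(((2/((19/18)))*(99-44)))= -9057/1540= -5.88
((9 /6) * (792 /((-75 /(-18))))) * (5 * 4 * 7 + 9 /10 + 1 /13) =65317428 /1625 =40195.34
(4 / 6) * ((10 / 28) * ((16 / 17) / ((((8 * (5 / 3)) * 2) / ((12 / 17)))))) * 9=108 / 2023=0.05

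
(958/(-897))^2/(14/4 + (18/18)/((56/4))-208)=-6424348/1151395479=-0.01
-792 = -792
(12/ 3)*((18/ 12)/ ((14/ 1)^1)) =3/ 7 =0.43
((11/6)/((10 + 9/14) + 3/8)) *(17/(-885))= -5236/1638135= -0.00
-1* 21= -21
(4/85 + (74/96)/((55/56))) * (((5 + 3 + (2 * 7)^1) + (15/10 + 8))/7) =14001/3740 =3.74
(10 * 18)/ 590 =18/ 59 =0.31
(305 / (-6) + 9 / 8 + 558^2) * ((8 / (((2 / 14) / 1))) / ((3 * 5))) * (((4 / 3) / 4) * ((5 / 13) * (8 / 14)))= 29886172 / 351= 85145.79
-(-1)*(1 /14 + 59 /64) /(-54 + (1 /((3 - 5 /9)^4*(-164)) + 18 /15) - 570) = -1335625225 /837435444867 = -0.00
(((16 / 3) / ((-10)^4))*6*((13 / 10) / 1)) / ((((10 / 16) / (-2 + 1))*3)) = -0.00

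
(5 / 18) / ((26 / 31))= 155 / 468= 0.33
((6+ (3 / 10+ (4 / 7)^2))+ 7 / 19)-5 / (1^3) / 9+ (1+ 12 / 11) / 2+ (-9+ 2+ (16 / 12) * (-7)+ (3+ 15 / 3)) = -391019 / 460845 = -0.85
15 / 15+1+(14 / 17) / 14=35 / 17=2.06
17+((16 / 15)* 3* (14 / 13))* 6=2449 / 65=37.68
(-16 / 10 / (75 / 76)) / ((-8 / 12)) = 304 / 125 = 2.43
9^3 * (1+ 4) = 3645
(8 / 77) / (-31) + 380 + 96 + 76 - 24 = 528.00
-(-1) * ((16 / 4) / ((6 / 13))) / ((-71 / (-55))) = 6.71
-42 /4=-21 /2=-10.50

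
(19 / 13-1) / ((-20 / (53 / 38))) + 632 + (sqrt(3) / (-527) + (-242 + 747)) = 1136.96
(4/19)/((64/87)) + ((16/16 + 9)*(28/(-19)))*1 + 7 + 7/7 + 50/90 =-16129/2736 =-5.90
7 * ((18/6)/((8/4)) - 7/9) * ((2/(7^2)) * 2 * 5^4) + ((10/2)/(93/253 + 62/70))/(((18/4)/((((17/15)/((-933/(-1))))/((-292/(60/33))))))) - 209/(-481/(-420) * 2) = 5727080807180165/34357860278469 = 166.69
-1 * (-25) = 25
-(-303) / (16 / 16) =303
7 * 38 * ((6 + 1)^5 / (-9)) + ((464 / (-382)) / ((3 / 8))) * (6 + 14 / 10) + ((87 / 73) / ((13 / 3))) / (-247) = -1000827731482373 / 2014693785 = -496764.19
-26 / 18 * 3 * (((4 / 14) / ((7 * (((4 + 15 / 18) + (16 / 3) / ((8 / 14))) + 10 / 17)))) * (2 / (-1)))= 0.02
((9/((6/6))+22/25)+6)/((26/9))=3573/650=5.50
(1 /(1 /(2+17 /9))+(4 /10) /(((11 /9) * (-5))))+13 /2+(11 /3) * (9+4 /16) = 437977 /9900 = 44.24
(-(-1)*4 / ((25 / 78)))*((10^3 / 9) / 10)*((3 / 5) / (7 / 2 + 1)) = 832 / 45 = 18.49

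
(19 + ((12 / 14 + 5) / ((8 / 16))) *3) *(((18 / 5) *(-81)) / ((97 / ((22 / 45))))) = -1350756 / 16975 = -79.57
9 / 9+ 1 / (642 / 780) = 237 / 107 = 2.21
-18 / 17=-1.06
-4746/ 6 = -791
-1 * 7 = -7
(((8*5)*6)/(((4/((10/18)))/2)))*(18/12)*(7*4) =2800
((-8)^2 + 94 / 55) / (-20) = -1807 / 550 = -3.29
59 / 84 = 0.70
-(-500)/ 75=20/ 3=6.67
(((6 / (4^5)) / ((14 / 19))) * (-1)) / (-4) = 57 / 28672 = 0.00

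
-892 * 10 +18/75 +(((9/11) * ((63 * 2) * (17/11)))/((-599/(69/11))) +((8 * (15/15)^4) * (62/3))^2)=18413.68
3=3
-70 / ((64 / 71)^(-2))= -286720 / 5041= -56.88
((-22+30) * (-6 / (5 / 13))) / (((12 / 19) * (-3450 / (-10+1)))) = -1482 / 2875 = -0.52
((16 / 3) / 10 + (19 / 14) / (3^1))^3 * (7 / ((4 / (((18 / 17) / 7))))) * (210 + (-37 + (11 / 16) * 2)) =824886099 / 18659200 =44.21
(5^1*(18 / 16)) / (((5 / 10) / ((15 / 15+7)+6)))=315 / 2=157.50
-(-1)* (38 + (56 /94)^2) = 84726 /2209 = 38.35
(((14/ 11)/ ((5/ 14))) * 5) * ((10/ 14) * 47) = 6580/ 11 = 598.18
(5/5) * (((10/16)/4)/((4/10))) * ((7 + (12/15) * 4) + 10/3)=1015/192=5.29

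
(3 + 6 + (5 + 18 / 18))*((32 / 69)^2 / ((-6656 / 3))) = -10 / 6877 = -0.00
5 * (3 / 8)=15 / 8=1.88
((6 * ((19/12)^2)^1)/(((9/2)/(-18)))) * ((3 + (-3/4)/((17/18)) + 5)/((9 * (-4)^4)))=-88445/470016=-0.19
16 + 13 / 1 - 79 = -50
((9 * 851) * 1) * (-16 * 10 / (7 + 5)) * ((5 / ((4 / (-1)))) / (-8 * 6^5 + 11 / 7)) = -178710 / 87089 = -2.05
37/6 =6.17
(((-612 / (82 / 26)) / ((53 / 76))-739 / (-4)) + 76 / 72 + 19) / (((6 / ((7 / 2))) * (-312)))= 40222609 / 292885632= 0.14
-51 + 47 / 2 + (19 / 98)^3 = -27.49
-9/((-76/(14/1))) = 63/38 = 1.66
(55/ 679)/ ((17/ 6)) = 330/ 11543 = 0.03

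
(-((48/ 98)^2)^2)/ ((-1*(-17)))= -331776/ 98001617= -0.00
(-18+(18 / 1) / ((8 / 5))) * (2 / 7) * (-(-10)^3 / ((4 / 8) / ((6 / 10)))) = -2314.29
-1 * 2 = -2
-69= -69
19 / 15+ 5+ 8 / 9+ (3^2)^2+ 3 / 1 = 4102 / 45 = 91.16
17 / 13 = 1.31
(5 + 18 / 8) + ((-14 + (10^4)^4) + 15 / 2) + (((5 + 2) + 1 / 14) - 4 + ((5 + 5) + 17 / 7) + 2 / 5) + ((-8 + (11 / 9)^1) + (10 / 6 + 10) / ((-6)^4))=194400000000000192091 / 19440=10000000000000009.88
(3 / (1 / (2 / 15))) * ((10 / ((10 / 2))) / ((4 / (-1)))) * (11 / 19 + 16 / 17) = -491 / 1615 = -0.30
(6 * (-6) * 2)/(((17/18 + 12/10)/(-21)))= 136080/193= 705.08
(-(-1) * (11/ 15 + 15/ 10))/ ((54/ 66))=737/ 270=2.73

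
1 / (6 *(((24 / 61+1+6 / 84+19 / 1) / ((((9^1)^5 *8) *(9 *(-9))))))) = -5446207368 / 17477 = -311621.41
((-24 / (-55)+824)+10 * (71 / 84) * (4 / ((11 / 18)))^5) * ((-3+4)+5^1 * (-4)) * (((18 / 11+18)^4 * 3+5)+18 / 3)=-867600032497.16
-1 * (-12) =12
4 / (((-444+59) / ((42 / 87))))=-8 / 1595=-0.01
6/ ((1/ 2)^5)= 192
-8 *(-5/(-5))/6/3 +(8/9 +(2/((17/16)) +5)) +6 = 2039/153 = 13.33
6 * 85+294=804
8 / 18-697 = -6269 / 9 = -696.56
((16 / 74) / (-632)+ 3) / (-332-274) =-0.00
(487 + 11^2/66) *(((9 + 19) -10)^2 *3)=475146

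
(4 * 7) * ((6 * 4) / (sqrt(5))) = 672 * sqrt(5) / 5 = 300.53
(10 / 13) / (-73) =-10 / 949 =-0.01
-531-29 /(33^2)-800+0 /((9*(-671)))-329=-1807769 /1089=-1660.03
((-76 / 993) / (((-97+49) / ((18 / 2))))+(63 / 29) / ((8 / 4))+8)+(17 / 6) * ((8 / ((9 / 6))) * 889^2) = 4126945600601 / 345564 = 11942637.55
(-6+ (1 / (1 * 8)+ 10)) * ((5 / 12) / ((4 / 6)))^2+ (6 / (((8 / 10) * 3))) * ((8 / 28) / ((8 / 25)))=13775 / 3584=3.84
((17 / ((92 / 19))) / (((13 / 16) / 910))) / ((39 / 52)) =361760 / 69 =5242.90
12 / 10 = 6 / 5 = 1.20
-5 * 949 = -4745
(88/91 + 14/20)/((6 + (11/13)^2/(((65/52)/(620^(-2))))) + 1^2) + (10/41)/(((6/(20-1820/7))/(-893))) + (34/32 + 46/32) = 2843506252385035/326279750454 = 8714.93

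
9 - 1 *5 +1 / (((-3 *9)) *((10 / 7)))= 1073 / 270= 3.97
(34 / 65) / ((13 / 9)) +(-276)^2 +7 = 64374941 / 845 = 76183.36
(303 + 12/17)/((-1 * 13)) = -5163/221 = -23.36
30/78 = 5/13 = 0.38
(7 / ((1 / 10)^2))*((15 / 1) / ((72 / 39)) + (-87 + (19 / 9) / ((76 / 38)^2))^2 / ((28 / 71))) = 13278152.76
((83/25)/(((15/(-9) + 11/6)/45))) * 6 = 26892/5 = 5378.40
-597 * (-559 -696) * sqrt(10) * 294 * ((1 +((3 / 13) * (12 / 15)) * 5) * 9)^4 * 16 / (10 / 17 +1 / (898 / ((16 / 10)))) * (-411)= -874596059933488593750000 * sqrt(10) / 3969979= -696657484082146521.74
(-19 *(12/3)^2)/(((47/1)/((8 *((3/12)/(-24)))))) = 76/141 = 0.54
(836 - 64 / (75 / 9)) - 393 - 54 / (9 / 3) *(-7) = 14033 / 25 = 561.32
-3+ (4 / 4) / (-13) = -40 / 13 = -3.08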